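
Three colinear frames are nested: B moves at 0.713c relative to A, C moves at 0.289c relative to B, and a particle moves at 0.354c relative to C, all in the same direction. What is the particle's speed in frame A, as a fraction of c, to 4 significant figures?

Compose boost 2: (0.289 + 0.713)/(1 + 0.289×0.713) = 1.002/1.20606 = 0.830807
Compose boost 3: (0.354 + 0.830807)/(1 + 0.354×0.830807) = 1.18481/1.29411 = 0.9155

u ≈ 0.9155c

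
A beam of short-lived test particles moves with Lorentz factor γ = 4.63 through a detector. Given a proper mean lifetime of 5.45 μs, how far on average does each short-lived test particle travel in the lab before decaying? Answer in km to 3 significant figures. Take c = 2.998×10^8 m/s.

β = √(1 − 1/γ²) = √(1 − 1/4.63²) = 0.97640
Dilated lifetime: Δt = γτ₀ = 4.63 × 5.45 μs = 25.233 μs
d = vΔt = 0.97640c × 25.233 μs = 2.9272×10^8 m/s × 2.5233×10^-5 s = 7.39 km

d ≈ 7.39 km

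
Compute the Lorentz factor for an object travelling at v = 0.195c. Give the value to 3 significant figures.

γ ≈ 1.02

γ = 1/√(1 − β²) = 1/√(1 − 0.195²) = 1/√(0.96198) = 1.02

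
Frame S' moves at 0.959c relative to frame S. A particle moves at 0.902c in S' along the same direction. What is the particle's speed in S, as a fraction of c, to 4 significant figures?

u ≈ 0.9978c

Relativistic velocity addition: u = (u' + v)/(1 + u'v/c²)
= (0.902 + 0.959)/(1 + 0.902×0.959) = 1.861/1.86502 = 0.9978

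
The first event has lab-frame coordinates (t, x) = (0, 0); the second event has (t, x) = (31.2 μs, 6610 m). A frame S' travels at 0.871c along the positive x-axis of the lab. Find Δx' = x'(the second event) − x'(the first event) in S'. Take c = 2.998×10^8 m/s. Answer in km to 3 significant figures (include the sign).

γ = 1/√(1 − 0.871²) = 2.0355
Δx' = γ(Δx − vΔt) = 2.0355 × (6610 m − 0.871×(2.998×10^8 m/s)×31.2×10^-6 s)
= 2.0355 × (-1537.1 m) = -3.13 km

Δx' ≈ -3.13 km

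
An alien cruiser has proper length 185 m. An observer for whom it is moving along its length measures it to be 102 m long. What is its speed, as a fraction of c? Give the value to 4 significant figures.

γ = L₀/L = 185/102 = 1.81373
β = √(1 − 1/γ²) = 0.8343

β ≈ 0.8343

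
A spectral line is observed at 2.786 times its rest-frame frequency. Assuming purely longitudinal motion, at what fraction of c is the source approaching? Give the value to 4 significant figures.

β ≈ 0.7717

f_obs/f_src = √((1+β)/(1−β)) = 2.786  ⇒  (1+β)/(1−β) = 7.76180
β = |1 − D²|/(1 + D²) = |1 − 7.76180|/(1 + 7.76180) = 0.7717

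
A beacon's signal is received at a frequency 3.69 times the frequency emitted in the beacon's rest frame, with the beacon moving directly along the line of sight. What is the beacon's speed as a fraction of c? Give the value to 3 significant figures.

f_obs/f_src = √((1+β)/(1−β)) = 3.69  ⇒  (1+β)/(1−β) = 13.616
β = |1 − D²|/(1 + D²) = |1 − 13.616|/(1 + 13.616) = 0.863

β ≈ 0.863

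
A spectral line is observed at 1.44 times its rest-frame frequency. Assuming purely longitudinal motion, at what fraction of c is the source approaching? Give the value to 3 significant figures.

β ≈ 0.349

f_obs/f_src = √((1+β)/(1−β)) = 1.44  ⇒  (1+β)/(1−β) = 2.0736
β = |1 − D²|/(1 + D²) = |1 − 2.0736|/(1 + 2.0736) = 0.349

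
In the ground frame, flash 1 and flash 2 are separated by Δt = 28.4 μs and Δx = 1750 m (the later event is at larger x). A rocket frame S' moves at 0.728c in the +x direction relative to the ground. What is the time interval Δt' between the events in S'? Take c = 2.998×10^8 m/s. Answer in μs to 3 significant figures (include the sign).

Δt' ≈ 35.2 μs

γ = 1/√(1 − 0.728²) = 1.4586
Δt' = γ(Δt − vΔx/c²) = 1.4586 × (28.4 μs − 0.728×1750 m / (2.998×10^8 m/s))
= 1.4586 × (24.151 μs) = 35.2 μs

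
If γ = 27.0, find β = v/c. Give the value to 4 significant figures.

β = √(1 − 1/γ²) = √(1 − 1/27.0²) = √(0.998628) = 0.9993

β ≈ 0.9993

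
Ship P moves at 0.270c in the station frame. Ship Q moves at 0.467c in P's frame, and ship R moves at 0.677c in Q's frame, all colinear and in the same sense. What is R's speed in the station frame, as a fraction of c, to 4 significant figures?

u ≈ 0.9227c

Compose boost 2: (0.467 + 0.270)/(1 + 0.467×0.270) = 0.7370/1.12609 = 0.654477
Compose boost 3: (0.677 + 0.654477)/(1 + 0.677×0.654477) = 1.33148/1.44308 = 0.9227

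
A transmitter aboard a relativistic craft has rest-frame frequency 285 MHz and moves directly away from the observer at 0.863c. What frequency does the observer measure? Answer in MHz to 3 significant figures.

f_obs ≈ 77.3 MHz

Relativistic Doppler: f_obs = f_src √((1−β)/(1+β))
= 285 × √(0.13700/1.8630) = 285 × 0.27118 = 77.3 MHz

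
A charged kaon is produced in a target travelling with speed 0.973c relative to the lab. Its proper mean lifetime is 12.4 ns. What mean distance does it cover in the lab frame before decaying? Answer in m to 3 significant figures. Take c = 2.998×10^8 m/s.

d ≈ 15.7 m

γ = 1/√(1 − 0.973²) = 4.3327
Dilated lifetime: Δt = γτ₀ = 4.3327 × 12.4 ns = 53.725 ns
d = vΔt = 0.973c × 53.725 ns = 2.9171×10^8 m/s × 5.3725×10^-8 s = 15.7 m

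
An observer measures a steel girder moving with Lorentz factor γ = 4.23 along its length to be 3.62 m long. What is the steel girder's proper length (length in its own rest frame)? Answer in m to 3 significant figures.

γ = 4.23 (given)
L₀ = γL = 4.23 × 3.62 = 15.3 m

L₀ ≈ 15.3 m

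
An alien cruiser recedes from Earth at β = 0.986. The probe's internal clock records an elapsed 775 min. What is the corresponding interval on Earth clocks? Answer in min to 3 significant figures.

γ = 1/√(1 − 0.986²) = 5.9972
Time dilation: Δt = γτ₀ = 5.9972 × 775 min = 4650 min

Δt ≈ 4650 min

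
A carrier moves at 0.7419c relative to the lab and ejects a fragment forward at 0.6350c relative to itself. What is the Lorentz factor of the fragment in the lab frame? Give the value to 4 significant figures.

γ ≈ 2.840

u_lab = (0.6350 + 0.7419)/(1 + 0.6350×0.7419) = 1.3769/1.471106 = 0.9359621
γ = 1/√(1 − 0.9359621²) = 2.840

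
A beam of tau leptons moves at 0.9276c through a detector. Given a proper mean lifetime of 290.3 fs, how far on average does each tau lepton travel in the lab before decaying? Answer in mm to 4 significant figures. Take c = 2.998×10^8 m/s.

γ = 1/√(1 − 0.9276²) = 2.67684
Dilated lifetime: Δt = γτ₀ = 2.67684 × 290.3 fs = 777.086 fs
d = vΔt = 0.9276c × 777.086 fs = 2.78094×10^8 m/s × 7.77086×10^-13 s = 0.2161 mm

d ≈ 0.2161 mm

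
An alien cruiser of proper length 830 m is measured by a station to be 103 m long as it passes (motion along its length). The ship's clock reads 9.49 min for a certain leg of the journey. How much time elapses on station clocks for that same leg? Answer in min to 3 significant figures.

Δt ≈ 76.5 min

Length contraction ⇒ γ = L₀/L = 830/103 = 8.0583
Time dilation: Δt = γτ₀ = 8.0583 × 9.49 min = 76.5 min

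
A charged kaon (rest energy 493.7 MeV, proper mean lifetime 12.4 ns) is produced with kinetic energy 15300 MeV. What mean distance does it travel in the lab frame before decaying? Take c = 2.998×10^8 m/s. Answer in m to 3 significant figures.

γ = 1 + K/(m₀c²) = 1 + 15300/493.7 = 31.990
β = √(1 − 1/γ²) = 0.99951
Dilated lifetime: γτ₀ = 31.990 × 12.4 ns = 396.68 ns
d = βc·γτ₀ = 0.99951 × (2.998×10^8 m/s) × 3.9668×10^-7 s = 119 m

d ≈ 119 m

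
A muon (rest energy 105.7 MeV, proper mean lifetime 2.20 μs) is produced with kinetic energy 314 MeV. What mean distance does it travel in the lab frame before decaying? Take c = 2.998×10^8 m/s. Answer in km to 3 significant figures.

d ≈ 2.53 km

γ = 1 + K/(m₀c²) = 1 + 314/105.7 = 3.9707
β = √(1 − 1/γ²) = 0.96777
Dilated lifetime: γτ₀ = 3.9707 × 2.20 μs = 8.7355 μs
d = βc·γτ₀ = 0.96777 × (2.998×10^8 m/s) × 8.7355×10^-6 s = 2.53 km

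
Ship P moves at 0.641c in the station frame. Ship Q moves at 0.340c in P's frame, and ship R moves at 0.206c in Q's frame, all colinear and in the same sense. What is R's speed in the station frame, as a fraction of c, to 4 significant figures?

Compose boost 2: (0.340 + 0.641)/(1 + 0.340×0.641) = 0.9810/1.21794 = 0.805458
Compose boost 3: (0.206 + 0.805458)/(1 + 0.206×0.805458) = 1.01146/1.16592 = 0.8675

u ≈ 0.8675c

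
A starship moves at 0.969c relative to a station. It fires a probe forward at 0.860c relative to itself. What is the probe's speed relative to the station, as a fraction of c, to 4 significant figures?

Relativistic velocity addition: u = (u' + v)/(1 + u'v/c²)
= (0.860 + 0.969)/(1 + 0.860×0.969) = 1.829/1.83334 = 0.9976

u ≈ 0.9976c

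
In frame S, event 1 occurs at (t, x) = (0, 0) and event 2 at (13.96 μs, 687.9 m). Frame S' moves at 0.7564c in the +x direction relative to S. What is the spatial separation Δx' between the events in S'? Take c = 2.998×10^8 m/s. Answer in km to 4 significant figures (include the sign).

γ = 1/√(1 − 0.7564²) = 1.52880
Δx' = γ(Δx − vΔt) = 1.52880 × (687.9 m − 0.7564×(2.998×10^8 m/s)×13.96×10^-6 s)
= 1.52880 × (-2477.79 m) = -3.788 km

Δx' ≈ -3.788 km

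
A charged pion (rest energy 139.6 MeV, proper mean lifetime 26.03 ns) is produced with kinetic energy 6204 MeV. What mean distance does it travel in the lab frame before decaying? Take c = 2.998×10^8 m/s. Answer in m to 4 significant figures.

γ = 1 + K/(m₀c²) = 1 + 6204/139.6 = 45.4413
β = √(1 − 1/γ²) = 0.999758
Dilated lifetime: γτ₀ = 45.4413 × 26.03 ns = 1182.84 ns
d = βc·γτ₀ = 0.999758 × (2.998×10^8 m/s) × 1.18284×10^-6 s = 354.5 m

d ≈ 354.5 m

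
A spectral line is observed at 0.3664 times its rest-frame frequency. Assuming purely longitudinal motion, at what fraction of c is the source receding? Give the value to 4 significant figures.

f_obs/f_src = √((1−β)/(1+β)) = 0.3664  ⇒  (1−β)/(1+β) = 0.134249
β = |1 − D²|/(1 + D²) = |1 − 0.134249|/(1 + 0.134249) = 0.7633

β ≈ 0.7633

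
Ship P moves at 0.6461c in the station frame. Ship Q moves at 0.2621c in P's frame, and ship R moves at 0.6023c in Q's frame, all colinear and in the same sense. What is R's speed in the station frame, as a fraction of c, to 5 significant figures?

u ≈ 0.93949c

Compose boost 2: (0.2621 + 0.6461)/(1 + 0.2621×0.6461) = 0.90820/1.169343 = 0.7766756
Compose boost 3: (0.6023 + 0.7766756)/(1 + 0.6023×0.7766756) = 1.378976/1.467792 = 0.93949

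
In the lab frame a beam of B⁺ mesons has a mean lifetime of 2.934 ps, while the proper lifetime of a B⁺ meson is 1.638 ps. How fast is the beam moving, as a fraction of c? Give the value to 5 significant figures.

β ≈ 0.82965

γ = Δt/τ₀ = 2.934/1.638 = 1.791209
β = √(1 − 1/γ²) = √(1 − 1/1.791209²) = 0.82965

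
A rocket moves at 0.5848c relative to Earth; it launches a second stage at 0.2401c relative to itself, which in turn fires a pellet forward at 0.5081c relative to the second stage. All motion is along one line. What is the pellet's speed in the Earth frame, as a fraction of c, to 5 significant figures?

u ≈ 0.90048c

Compose boost 2: (0.2401 + 0.5848)/(1 + 0.2401×0.5848) = 0.82490/1.140410 = 0.7233360
Compose boost 3: (0.5081 + 0.7233360)/(1 + 0.5081×0.7233360) = 1.231436/1.367527 = 0.90048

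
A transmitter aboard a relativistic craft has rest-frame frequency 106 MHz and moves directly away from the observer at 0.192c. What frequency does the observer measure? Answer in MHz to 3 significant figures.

Relativistic Doppler: f_obs = f_src √((1−β)/(1+β))
= 106 × √(0.80800/1.1920) = 106 × 0.82332 = 87.3 MHz

f_obs ≈ 87.3 MHz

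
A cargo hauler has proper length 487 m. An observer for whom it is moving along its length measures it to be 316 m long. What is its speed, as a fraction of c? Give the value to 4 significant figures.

γ = L₀/L = 487/316 = 1.54114
β = √(1 − 1/γ²) = 0.7609

β ≈ 0.7609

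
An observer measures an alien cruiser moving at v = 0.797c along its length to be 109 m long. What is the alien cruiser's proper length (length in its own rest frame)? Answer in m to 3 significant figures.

L₀ ≈ 180 m

γ = 1/√(1 − 0.797²) = 1.6557
L₀ = γL = 1.6557 × 109 = 180 m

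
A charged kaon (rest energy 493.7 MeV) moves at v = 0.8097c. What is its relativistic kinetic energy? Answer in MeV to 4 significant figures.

K ≈ 347.6 MeV

γ = 1/√(1 − 0.8097²) = 1.70403
K = (γ − 1)m₀c² = (1.70403 − 1) × 493.7 MeV = 0.704030 × 493.7 MeV = 347.6 MeV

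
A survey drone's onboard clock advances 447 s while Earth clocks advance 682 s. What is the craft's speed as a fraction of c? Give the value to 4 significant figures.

γ = Δt/τ₀ = 682/447 = 1.52573
β = √(1 − 1/γ²) = √(1 − 1/1.52573²) = 0.7553

β ≈ 0.7553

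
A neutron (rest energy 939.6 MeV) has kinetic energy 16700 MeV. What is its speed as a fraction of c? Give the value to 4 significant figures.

β ≈ 0.9986

γ = 1 + K/(m₀c²) = 1 + 16700/939.6 = 18.7735
β = √(1 − 1/γ²) = 0.9986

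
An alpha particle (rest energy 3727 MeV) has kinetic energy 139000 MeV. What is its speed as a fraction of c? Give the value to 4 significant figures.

β ≈ 0.9997

γ = 1 + K/(m₀c²) = 1 + 139000/3727 = 38.2954
β = √(1 − 1/γ²) = 0.9997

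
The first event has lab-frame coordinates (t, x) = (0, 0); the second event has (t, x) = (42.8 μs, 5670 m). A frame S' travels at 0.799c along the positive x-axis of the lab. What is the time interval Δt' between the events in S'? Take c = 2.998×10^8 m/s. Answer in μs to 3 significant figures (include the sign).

γ = 1/√(1 − 0.799²) = 1.6630
Δt' = γ(Δt − vΔx/c²) = 1.6630 × (42.8 μs − 0.799×5670 m / (2.998×10^8 m/s))
= 1.6630 × (27.689 μs) = 46.0 μs

Δt' ≈ 46.0 μs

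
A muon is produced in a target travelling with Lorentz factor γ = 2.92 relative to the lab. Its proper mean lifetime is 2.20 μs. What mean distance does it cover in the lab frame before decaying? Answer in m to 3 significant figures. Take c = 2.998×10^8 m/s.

β = √(1 − 1/γ²) = √(1 − 1/2.92²) = 0.93953
Dilated lifetime: Δt = γτ₀ = 2.92 × 2.20 μs = 6.4240 μs
d = vΔt = 0.93953c × 6.4240 μs = 2.8167×10^8 m/s × 6.4240×10^-6 s = 1810 m

d ≈ 1810 m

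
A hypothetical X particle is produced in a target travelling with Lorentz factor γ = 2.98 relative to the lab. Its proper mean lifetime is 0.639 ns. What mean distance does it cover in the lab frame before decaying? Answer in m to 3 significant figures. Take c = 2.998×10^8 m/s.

d ≈ 0.538 m

β = √(1 − 1/γ²) = √(1 − 1/2.98²) = 0.94202
Dilated lifetime: Δt = γτ₀ = 2.98 × 0.639 ns = 1.9042 ns
d = vΔt = 0.94202c × 1.9042 ns = 2.8242×10^8 m/s × 1.9042×10^-9 s = 0.538 m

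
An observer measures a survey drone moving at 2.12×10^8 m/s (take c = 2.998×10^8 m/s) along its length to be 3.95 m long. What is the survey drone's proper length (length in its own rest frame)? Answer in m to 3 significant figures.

β = v/c = 2.12×10^8 / 2.998×10^8 = 0.70714
γ = 1/√(1 − 0.70714²) = 1.4143
L₀ = γL = 1.4143 × 3.95 = 5.59 m

L₀ ≈ 5.59 m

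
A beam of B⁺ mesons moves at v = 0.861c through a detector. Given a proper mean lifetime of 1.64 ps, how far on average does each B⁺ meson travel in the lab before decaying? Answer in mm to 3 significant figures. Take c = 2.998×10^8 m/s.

γ = 1/√(1 − 0.861²) = 1.9662
Dilated lifetime: Δt = γτ₀ = 1.9662 × 1.64 ps = 3.2245 ps
d = vΔt = 0.861c × 3.2245 ps = 2.5813×10^8 m/s × 3.2245×10^-12 s = 0.832 mm

d ≈ 0.832 mm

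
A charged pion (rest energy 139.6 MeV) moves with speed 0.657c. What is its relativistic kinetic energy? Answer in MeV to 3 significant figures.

K ≈ 45.6 MeV

γ = 1/√(1 − 0.657²) = 1.3265
K = (γ − 1)m₀c² = (1.3265 − 1) × 139.6 MeV = 0.32645 × 139.6 MeV = 45.6 MeV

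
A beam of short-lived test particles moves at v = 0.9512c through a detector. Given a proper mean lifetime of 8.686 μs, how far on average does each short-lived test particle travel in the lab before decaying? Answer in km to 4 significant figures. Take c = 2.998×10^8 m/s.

d ≈ 8.027 km

γ = 1/√(1 − 0.9512²) = 3.24070
Dilated lifetime: Δt = γτ₀ = 3.24070 × 8.686 μs = 28.1487 μs
d = vΔt = 0.9512c × 28.1487 μs = 2.85170×10^8 m/s × 2.81487×10^-5 s = 8.027 km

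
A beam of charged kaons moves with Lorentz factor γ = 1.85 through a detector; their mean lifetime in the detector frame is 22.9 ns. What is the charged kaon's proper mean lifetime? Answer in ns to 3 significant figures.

γ = 1.85 (given)
Proper time: τ₀ = Δt/γ = 22.9/1.85 = 12.4 ns

τ₀ ≈ 12.4 ns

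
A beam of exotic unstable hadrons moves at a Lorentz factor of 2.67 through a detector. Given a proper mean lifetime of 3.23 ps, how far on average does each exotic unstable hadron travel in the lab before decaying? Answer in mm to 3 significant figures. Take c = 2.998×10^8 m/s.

β = √(1 − 1/γ²) = √(1 − 1/2.67²) = 0.92721
Dilated lifetime: Δt = γτ₀ = 2.67 × 3.23 ps = 8.6241 ps
d = vΔt = 0.92721c × 8.6241 ps = 2.7798×10^8 m/s × 8.6241×10^-12 s = 2.40 mm

d ≈ 2.40 mm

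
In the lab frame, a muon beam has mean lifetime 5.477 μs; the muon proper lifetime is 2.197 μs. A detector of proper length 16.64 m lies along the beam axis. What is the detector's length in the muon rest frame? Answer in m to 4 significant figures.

L ≈ 6.675 m

Time dilation ⇒ γ = Δt/τ₀ = 5.477/2.197 = 2.49294
Length contraction: L = L₀/γ = 16.64/2.49294 = 6.675 m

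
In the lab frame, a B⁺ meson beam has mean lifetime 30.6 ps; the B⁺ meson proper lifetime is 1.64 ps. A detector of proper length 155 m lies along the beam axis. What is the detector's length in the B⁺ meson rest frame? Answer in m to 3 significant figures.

Time dilation ⇒ γ = Δt/τ₀ = 30.6/1.64 = 18.659
Length contraction: L = L₀/γ = 155/18.659 = 8.31 m

L ≈ 8.31 m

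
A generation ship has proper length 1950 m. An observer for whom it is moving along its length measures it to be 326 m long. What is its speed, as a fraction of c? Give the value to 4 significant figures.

β ≈ 0.9859

γ = L₀/L = 1950/326 = 5.98160
β = √(1 − 1/γ²) = 0.9859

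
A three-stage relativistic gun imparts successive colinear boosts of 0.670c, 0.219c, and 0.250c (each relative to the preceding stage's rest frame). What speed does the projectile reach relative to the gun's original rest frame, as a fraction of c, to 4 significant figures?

Compose boost 2: (0.219 + 0.670)/(1 + 0.219×0.670) = 0.8890/1.14673 = 0.775248
Compose boost 3: (0.250 + 0.775248)/(1 + 0.250×0.775248) = 1.02525/1.19381 = 0.8588

u ≈ 0.8588c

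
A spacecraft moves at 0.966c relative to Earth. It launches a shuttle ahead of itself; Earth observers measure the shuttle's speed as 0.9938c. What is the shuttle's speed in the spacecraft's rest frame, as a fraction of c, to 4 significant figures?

u' ≈ 0.6952c

Inverse velocity addition: u' = (u − v)/(1 − uv/c²)
= (0.9938 − 0.966)/(1 − 0.9938×0.966) = 0.02780/0.0399892 = 0.6952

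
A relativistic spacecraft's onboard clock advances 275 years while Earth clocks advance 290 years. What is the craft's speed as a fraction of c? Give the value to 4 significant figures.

γ = Δt/τ₀ = 290/275 = 1.05455
β = √(1 − 1/γ²) = √(1 − 1/1.05455²) = 0.3174

β ≈ 0.3174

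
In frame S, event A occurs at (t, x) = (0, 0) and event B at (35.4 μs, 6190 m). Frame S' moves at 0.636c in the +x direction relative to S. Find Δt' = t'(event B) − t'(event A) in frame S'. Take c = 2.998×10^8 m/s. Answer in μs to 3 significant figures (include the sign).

Δt' ≈ 28.9 μs

γ = 1/√(1 − 0.636²) = 1.2959
Δt' = γ(Δt − vΔx/c²) = 1.2959 × (35.4 μs − 0.636×6190 m / (2.998×10^8 m/s))
= 1.2959 × (22.268 μs) = 28.9 μs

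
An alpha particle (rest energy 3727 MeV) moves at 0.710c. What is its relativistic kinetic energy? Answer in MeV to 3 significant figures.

K ≈ 1570 MeV

γ = 1/√(1 − 0.710²) = 1.4200
K = (γ − 1)m₀c² = (1.4200 − 1) × 3727 MeV = 0.42005 × 3727 MeV = 1570 MeV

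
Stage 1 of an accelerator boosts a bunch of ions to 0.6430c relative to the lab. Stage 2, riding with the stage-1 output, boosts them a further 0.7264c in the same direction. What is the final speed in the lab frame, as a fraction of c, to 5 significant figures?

Compose boost 2: (0.7264 + 0.6430)/(1 + 0.7264×0.6430) = 1.3694/1.467075 = 0.93342

u ≈ 0.93342c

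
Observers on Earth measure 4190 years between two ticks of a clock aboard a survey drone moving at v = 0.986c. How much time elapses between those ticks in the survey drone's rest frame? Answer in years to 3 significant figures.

γ = 1/√(1 − 0.986²) = 5.9972
Proper time: τ₀ = Δt/γ = 4190/5.9972 = 699 years

τ₀ ≈ 699 years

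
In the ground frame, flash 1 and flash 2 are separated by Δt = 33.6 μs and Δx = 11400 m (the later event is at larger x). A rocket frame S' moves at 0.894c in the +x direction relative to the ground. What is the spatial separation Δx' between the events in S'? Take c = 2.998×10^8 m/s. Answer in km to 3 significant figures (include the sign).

Δx' ≈ 5.34 km

γ = 1/√(1 − 0.894²) = 2.2318
Δx' = γ(Δx − vΔt) = 2.2318 × (11400 m − 0.894×(2.998×10^8 m/s)×33.6×10^-6 s)
= 2.2318 × (2394.5 m) = 5.34 km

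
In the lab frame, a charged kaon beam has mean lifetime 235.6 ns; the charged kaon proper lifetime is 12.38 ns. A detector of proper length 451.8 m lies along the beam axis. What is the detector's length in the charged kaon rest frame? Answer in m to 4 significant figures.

L ≈ 23.74 m

Time dilation ⇒ γ = Δt/τ₀ = 235.6/12.38 = 19.0307
Length contraction: L = L₀/γ = 451.8/19.0307 = 23.74 m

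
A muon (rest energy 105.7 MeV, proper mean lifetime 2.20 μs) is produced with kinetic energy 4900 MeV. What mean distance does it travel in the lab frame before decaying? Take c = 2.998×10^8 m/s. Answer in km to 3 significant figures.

γ = 1 + K/(m₀c²) = 1 + 4900/105.7 = 47.358
β = √(1 − 1/γ²) = 0.99978
Dilated lifetime: γτ₀ = 47.358 × 2.20 μs = 104.19 μs
d = βc·γτ₀ = 0.99978 × (2.998×10^8 m/s) × 0.00010419 s = 31.2 km

d ≈ 31.2 km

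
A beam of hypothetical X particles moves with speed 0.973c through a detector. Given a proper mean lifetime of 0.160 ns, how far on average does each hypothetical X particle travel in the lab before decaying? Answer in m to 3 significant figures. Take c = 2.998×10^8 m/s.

γ = 1/√(1 − 0.973²) = 4.3327
Dilated lifetime: Δt = γτ₀ = 4.3327 × 0.160 ns = 0.69323 ns
d = vΔt = 0.973c × 0.69323 ns = 2.9171×10^8 m/s × 6.9323×10^-10 s = 0.202 m

d ≈ 0.202 m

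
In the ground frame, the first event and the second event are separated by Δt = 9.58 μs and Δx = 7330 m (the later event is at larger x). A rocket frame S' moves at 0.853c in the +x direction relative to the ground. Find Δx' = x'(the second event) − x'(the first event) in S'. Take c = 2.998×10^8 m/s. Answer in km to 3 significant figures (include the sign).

Δx' ≈ 9.35 km

γ = 1/√(1 − 0.853²) = 1.9160
Δx' = γ(Δx − vΔt) = 1.9160 × (7330 m − 0.853×(2.998×10^8 m/s)×9.58×10^-6 s)
= 1.9160 × (4880.1 m) = 9.35 km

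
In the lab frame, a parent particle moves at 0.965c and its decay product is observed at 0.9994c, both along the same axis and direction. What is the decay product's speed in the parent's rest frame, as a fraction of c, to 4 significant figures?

u' ≈ 0.9669c

Inverse velocity addition: u' = (u − v)/(1 − uv/c²)
= (0.9994 − 0.965)/(1 − 0.9994×0.965) = 0.03440/0.0355790 = 0.9669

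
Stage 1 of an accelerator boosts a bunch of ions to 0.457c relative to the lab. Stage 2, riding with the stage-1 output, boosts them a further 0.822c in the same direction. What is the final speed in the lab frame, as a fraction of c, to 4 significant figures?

u ≈ 0.9297c

Compose boost 2: (0.822 + 0.457)/(1 + 0.822×0.457) = 1.279/1.37565 = 0.9297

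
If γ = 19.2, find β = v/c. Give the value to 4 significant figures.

β = √(1 − 1/γ²) = √(1 − 1/19.2²) = √(0.997287) = 0.9986

β ≈ 0.9986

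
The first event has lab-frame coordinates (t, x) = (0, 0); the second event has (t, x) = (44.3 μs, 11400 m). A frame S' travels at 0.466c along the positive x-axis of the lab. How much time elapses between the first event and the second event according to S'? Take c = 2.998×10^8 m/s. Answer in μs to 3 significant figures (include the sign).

Δt' ≈ 30.0 μs

γ = 1/√(1 − 0.466²) = 1.1302
Δt' = γ(Δt − vΔx/c²) = 1.1302 × (44.3 μs − 0.466×11400 m / (2.998×10^8 m/s))
= 1.1302 × (26.580 μs) = 30.0 μs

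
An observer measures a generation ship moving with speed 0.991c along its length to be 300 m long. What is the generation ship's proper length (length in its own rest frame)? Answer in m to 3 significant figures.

γ = 1/√(1 − 0.991²) = 7.4704
L₀ = γL = 7.4704 × 300 = 2240 m

L₀ ≈ 2240 m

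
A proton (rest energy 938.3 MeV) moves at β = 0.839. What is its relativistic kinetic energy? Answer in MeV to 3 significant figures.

γ = 1/√(1 − 0.839²) = 1.8378
K = (γ − 1)m₀c² = (1.8378 − 1) × 938.3 MeV = 0.83779 × 938.3 MeV = 786 MeV

K ≈ 786 MeV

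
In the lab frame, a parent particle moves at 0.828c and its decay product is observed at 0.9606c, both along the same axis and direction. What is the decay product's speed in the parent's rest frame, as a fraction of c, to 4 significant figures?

Inverse velocity addition: u' = (u − v)/(1 − uv/c²)
= (0.9606 − 0.828)/(1 − 0.9606×0.828) = 0.1326/0.204623 = 0.6480

u' ≈ 0.6480c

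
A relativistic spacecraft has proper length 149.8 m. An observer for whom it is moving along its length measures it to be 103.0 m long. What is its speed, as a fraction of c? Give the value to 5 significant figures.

β ≈ 0.72611

γ = L₀/L = 149.8/103.0 = 1.454369
β = √(1 − 1/γ²) = 0.72611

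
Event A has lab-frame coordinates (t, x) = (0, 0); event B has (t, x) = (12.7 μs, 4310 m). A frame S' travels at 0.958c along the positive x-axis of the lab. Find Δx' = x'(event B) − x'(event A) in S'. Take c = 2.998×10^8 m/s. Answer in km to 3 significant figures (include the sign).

Δx' ≈ 2.31 km

γ = 1/√(1 − 0.958²) = 3.4871
Δx' = γ(Δx − vΔt) = 3.4871 × (4310 m − 0.958×(2.998×10^8 m/s)×12.7×10^-6 s)
= 3.4871 × (662.45 m) = 2.31 km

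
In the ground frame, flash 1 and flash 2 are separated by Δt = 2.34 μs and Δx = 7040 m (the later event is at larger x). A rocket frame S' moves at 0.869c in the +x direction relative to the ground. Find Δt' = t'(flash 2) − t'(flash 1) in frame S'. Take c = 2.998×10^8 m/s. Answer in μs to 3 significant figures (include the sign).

Δt' ≈ -36.5 μs

γ = 1/√(1 − 0.869²) = 2.0210
Δt' = γ(Δt − vΔx/c²) = 2.0210 × (2.34 μs − 0.869×7040 m / (2.998×10^8 m/s))
= 2.0210 × (-18.066 μs) = -36.5 μs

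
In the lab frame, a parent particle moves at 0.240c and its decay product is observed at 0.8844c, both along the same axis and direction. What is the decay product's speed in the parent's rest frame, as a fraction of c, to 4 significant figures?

u' ≈ 0.8180c

Inverse velocity addition: u' = (u − v)/(1 − uv/c²)
= (0.8844 − 0.240)/(1 − 0.8844×0.240) = 0.6444/0.787744 = 0.8180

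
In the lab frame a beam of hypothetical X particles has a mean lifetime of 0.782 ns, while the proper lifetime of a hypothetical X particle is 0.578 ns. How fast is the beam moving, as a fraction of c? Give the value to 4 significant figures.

β ≈ 0.6736

γ = Δt/τ₀ = 0.782/0.578 = 1.35294
β = √(1 − 1/γ²) = √(1 − 1/1.35294²) = 0.6736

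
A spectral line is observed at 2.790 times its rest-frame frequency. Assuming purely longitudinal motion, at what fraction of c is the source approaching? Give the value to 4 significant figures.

β ≈ 0.7723

f_obs/f_src = √((1+β)/(1−β)) = 2.790  ⇒  (1+β)/(1−β) = 7.78410
β = |1 − D²|/(1 + D²) = |1 − 7.78410|/(1 + 7.78410) = 0.7723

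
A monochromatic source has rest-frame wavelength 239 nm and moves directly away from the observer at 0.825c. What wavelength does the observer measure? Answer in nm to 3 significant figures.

Relativistic Doppler: λ_obs = λ_src √((1+β)/(1−β))
= 239 × √(1.8250/0.17500) = 239 × 3.2293 = 772 nm

λ_obs ≈ 772 nm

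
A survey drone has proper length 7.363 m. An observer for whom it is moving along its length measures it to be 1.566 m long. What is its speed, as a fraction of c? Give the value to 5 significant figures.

β ≈ 0.97712

γ = L₀/L = 7.363/1.566 = 4.701788
β = √(1 − 1/γ²) = 0.97712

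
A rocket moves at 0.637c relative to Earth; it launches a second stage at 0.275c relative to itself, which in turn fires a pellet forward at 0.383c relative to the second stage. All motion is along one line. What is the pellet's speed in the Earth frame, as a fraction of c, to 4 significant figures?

u ≈ 0.8935c

Compose boost 2: (0.275 + 0.637)/(1 + 0.275×0.637) = 0.9120/1.17518 = 0.776055
Compose boost 3: (0.383 + 0.776055)/(1 + 0.383×0.776055) = 1.15905/1.29723 = 0.8935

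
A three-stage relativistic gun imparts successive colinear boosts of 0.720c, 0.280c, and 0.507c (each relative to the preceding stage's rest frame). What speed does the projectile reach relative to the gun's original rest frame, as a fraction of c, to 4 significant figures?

u ≈ 0.9418c

Compose boost 2: (0.280 + 0.720)/(1 + 0.280×0.720) = 1.000/1.20160 = 0.832224
Compose boost 3: (0.507 + 0.832224)/(1 + 0.507×0.832224) = 1.33922/1.42194 = 0.9418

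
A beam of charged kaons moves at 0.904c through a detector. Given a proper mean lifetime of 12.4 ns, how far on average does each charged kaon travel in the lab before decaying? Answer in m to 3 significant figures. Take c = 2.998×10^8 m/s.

γ = 1/√(1 − 0.904²) = 2.3390
Dilated lifetime: Δt = γτ₀ = 2.3390 × 12.4 ns = 29.004 ns
d = vΔt = 0.904c × 29.004 ns = 2.7102×10^8 m/s × 2.9004×10^-8 s = 7.86 m

d ≈ 7.86 m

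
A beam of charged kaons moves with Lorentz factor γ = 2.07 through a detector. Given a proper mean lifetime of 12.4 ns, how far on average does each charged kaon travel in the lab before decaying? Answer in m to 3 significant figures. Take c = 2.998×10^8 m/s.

β = √(1 − 1/γ²) = √(1 − 1/2.07²) = 0.87557
Dilated lifetime: Δt = γτ₀ = 2.07 × 12.4 ns = 25.668 ns
d = vΔt = 0.87557c × 25.668 ns = 2.6250×10^8 m/s × 2.5668×10^-8 s = 6.74 m

d ≈ 6.74 m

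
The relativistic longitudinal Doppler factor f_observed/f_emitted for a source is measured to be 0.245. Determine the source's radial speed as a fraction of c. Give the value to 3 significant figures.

f_obs/f_src = √((1−β)/(1+β)) = 0.245  ⇒  (1−β)/(1+β) = 0.060025
β = |1 − D²|/(1 + D²) = |1 − 0.060025|/(1 + 0.060025) = 0.887

β ≈ 0.887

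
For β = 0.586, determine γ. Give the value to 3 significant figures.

γ ≈ 1.23

γ = 1/√(1 − β²) = 1/√(1 − 0.586²) = 1/√(0.65660) = 1.23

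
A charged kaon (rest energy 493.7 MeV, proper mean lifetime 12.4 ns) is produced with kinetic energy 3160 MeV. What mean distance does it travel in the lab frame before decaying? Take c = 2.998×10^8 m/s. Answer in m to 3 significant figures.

γ = 1 + K/(m₀c²) = 1 + 3160/493.7 = 7.4006
β = √(1 − 1/γ²) = 0.99083
Dilated lifetime: γτ₀ = 7.4006 × 12.4 ns = 91.768 ns
d = βc·γτ₀ = 0.99083 × (2.998×10^8 m/s) × 9.1768×10^-8 s = 27.3 m

d ≈ 27.3 m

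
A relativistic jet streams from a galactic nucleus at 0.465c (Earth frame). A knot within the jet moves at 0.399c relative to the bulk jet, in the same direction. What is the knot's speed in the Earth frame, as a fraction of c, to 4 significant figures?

Relativistic velocity addition: u = (u' + v)/(1 + u'v/c²)
= (0.399 + 0.465)/(1 + 0.399×0.465) = 0.8640/1.18554 = 0.7288

u ≈ 0.7288c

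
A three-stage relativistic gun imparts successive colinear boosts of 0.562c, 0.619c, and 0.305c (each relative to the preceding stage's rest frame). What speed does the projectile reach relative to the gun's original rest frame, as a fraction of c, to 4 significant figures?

u ≈ 0.9321c

Compose boost 2: (0.619 + 0.562)/(1 + 0.619×0.562) = 1.181/1.34788 = 0.876192
Compose boost 3: (0.305 + 0.876192)/(1 + 0.305×0.876192) = 1.18119/1.26724 = 0.9321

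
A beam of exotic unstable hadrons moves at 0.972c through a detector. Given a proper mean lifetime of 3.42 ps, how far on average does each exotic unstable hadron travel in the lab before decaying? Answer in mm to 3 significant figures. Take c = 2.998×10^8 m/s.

d ≈ 4.24 mm

γ = 1/√(1 − 0.972²) = 4.2557
Dilated lifetime: Δt = γτ₀ = 4.2557 × 3.42 ps = 14.554 ps
d = vΔt = 0.972c × 14.554 ps = 2.9141×10^8 m/s × 1.4554×10^-11 s = 4.24 mm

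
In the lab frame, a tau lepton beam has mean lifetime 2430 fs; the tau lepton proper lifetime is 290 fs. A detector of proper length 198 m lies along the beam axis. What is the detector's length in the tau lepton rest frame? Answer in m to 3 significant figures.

L ≈ 23.6 m

Time dilation ⇒ γ = Δt/τ₀ = 2430/290 = 8.3793
Length contraction: L = L₀/γ = 198/8.3793 = 23.6 m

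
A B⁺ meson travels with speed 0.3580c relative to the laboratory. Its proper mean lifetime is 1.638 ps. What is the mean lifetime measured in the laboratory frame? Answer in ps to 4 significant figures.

γ = 1/√(1 − 0.3580²) = 1.07098
Time dilation: Δt = γτ₀ = 1.07098 × 1.638 ps = 1.754 ps

Δt ≈ 1.754 ps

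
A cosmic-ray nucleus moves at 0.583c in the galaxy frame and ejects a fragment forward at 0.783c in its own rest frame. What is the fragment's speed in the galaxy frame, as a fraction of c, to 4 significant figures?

u ≈ 0.9379c

Compose boost 2: (0.783 + 0.583)/(1 + 0.783×0.583) = 1.366/1.45649 = 0.9379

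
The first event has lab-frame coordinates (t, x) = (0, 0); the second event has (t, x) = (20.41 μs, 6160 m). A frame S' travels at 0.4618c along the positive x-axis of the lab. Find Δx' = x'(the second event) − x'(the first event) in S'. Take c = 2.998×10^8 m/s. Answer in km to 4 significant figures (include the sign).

γ = 1/√(1 − 0.4618²) = 1.12742
Δx' = γ(Δx − vΔt) = 1.12742 × (6160 m − 0.4618×(2.998×10^8 m/s)×20.41×10^-6 s)
= 1.12742 × (3334.28 m) = 3.759 km

Δx' ≈ 3.759 km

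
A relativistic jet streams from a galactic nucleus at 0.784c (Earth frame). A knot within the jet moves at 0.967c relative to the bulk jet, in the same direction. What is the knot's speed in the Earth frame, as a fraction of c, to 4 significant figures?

u ≈ 0.9959c

Relativistic velocity addition: u = (u' + v)/(1 + u'v/c²)
= (0.967 + 0.784)/(1 + 0.967×0.784) = 1.751/1.75813 = 0.9959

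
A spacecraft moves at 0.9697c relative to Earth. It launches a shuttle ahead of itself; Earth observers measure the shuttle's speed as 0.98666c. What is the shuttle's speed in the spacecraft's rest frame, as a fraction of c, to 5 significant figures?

u' ≈ 0.39227c

Inverse velocity addition: u' = (u − v)/(1 − uv/c²)
= (0.98666 − 0.9697)/(1 − 0.98666×0.9697) = 0.016960/0.04323580 = 0.39227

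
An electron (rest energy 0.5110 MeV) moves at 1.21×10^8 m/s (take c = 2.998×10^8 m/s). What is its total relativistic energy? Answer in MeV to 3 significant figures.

β = v/c = 1.21×10^8 / 2.998×10^8 = 0.40360
γ = 1/√(1 − 0.40360²) = 1.0930
E = γm₀c² = 1.0930 × 0.5110 MeV = 0.559 MeV

E ≈ 0.559 MeV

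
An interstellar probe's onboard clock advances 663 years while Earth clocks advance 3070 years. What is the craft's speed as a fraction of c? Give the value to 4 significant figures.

γ = Δt/τ₀ = 3070/663 = 4.63047
β = √(1 − 1/γ²) = √(1 − 1/4.63047²) = 0.9764

β ≈ 0.9764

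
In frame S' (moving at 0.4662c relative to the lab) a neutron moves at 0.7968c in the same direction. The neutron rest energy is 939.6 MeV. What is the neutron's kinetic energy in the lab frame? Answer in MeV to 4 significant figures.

K ≈ 1471 MeV

u_lab = (0.7968 + 0.4662)/(1 + 0.7968×0.4662) = 0.9209109
γ = 1/√(1 − 0.9209109²) = 2.56560
K = (γ − 1)m₀c² = (2.56560 − 1) × 939.6 = 1.56560 × 939.6 = 1471 MeV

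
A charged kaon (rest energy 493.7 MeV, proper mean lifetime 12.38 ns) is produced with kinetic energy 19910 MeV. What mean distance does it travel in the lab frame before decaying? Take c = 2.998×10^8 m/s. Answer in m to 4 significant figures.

γ = 1 + K/(m₀c²) = 1 + 19910/493.7 = 41.3281
β = √(1 − 1/γ²) = 0.999707
Dilated lifetime: γτ₀ = 41.3281 × 12.38 ns = 511.642 ns
d = βc·γτ₀ = 0.999707 × (2.998×10^8 m/s) × 5.11642×10^-7 s = 153.3 m

d ≈ 153.3 m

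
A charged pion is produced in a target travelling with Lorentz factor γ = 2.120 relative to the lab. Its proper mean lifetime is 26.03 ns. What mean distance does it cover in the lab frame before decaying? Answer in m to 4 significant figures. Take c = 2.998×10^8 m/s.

d ≈ 14.59 m

β = √(1 − 1/γ²) = √(1 − 1/2.120²) = 0.881760
Dilated lifetime: Δt = γτ₀ = 2.120 × 26.03 ns = 55.1836 ns
d = vΔt = 0.881760c × 55.1836 ns = 2.64352×10^8 m/s × 5.51836×10^-8 s = 14.59 m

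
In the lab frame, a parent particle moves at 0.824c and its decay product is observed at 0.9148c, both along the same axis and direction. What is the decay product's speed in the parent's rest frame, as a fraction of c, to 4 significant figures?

u' ≈ 0.3688c

Inverse velocity addition: u' = (u − v)/(1 − uv/c²)
= (0.9148 − 0.824)/(1 − 0.9148×0.824) = 0.09080/0.246205 = 0.3688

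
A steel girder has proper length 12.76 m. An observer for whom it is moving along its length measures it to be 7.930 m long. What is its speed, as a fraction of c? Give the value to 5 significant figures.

β ≈ 0.78344

γ = L₀/L = 12.76/7.930 = 1.609079
β = √(1 − 1/γ²) = 0.78344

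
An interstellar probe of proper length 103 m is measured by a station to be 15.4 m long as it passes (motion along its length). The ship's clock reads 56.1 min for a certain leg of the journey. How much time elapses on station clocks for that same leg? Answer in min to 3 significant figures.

Length contraction ⇒ γ = L₀/L = 103/15.4 = 6.6883
Time dilation: Δt = γτ₀ = 6.6883 × 56.1 min = 375 min

Δt ≈ 375 min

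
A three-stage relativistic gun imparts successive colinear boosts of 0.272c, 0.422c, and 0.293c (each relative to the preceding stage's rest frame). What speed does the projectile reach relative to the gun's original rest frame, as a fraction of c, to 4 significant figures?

u ≈ 0.7743c

Compose boost 2: (0.422 + 0.272)/(1 + 0.422×0.272) = 0.6940/1.11478 = 0.622542
Compose boost 3: (0.293 + 0.622542)/(1 + 0.293×0.622542) = 0.915542/1.18240 = 0.7743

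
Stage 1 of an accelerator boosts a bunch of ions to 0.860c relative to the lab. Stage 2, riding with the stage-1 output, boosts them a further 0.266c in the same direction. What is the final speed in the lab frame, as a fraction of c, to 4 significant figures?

u ≈ 0.9164c

Compose boost 2: (0.266 + 0.860)/(1 + 0.266×0.860) = 1.126/1.22876 = 0.9164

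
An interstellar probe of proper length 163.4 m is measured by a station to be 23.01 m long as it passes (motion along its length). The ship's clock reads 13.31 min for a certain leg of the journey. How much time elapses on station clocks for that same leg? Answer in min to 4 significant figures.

Δt ≈ 94.52 min

Length contraction ⇒ γ = L₀/L = 163.4/23.01 = 7.10126
Time dilation: Δt = γτ₀ = 7.10126 × 13.31 min = 94.52 min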